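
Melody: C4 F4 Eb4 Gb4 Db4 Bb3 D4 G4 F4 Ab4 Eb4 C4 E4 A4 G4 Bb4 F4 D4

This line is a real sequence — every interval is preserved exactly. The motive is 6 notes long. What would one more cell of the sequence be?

Taking 6-note groups, the heads are C4, D4, E4: the pattern moves up a 2nd.
So cell 4 is F#4 B4 A4 C5 G4 E4.

F#4 B4 A4 C5 G4 E4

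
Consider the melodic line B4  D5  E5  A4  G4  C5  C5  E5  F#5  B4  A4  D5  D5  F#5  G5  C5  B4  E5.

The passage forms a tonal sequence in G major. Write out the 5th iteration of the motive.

With a 6-note motive the entries are B4, C5, D5, each up a 2nd from the previous.
Continuing the starts: E5 → F#5.
So cell 5 is F#5 A5 B5 E5 D5 G5.

F#5 A5 B5 E5 D5 G5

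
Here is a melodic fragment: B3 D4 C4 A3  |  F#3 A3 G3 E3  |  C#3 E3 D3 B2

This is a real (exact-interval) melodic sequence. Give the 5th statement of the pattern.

Unit = 4 notes; the statements start on B3, F#3, C#3, moving down a 4th each time.
Carrying on: G#2 → D#2.
From D#2 the exact shape gives D#2 F#2 E2 C#2.

D#2 F#2 E2 C#2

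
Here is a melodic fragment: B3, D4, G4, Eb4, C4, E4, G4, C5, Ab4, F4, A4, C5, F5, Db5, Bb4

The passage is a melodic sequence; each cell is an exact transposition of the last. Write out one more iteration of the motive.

Unit = 5 notes; the statements start on B3, E4, A4, moving up a 4th each time.
From D5 the exact shape gives D5 F5 Bb5 Gb5 Eb5.

D5 F5 Bb5 Gb5 Eb5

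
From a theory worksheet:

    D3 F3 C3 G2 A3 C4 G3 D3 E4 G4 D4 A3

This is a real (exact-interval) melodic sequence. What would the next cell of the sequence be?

B4 D5 A4 E4

Taking 4-note groups, the heads are D3, A3, E4: the pattern moves up a 5th.
Statement 4 starts on B4 and keeps the same exact contour: B4 D5 A4 E4.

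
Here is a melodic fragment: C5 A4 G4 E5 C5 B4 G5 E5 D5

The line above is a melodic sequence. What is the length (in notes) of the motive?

3

Try groups of 3 (3 cells in 9 notes):
C5 A4 G4 | E5 C5 B4 | G5 E5 D5
Each cell is the previous one up a 3rd — so the unit is 3 notes.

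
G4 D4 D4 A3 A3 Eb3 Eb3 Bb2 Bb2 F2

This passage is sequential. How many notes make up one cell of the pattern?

There are 10 notes; a 2-note unit gives 5 cells:
G4 D4 | D4 A3 | A3 Eb3 | Eb3 Bb2 | Bb2 F2
That's a consistent down a 4th shift per cell, and no other grouping gives one.

2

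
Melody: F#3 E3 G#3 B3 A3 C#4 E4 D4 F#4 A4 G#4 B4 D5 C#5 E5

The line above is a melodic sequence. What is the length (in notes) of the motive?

3

Try groups of 3 (5 cells in 15 notes):
F#3 E3 G#3 | B3 A3 C#4 | E4 D4 F#4 | A4 G#4 B4 | D5 C#5 E5
Every group is a transposition up a 4th of the one before; no shorter unit works.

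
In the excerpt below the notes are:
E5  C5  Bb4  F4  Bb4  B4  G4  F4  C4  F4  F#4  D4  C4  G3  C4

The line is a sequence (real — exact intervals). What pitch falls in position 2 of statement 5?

The unit is 5 notes. Position-2 pitches of the 3 shown cells: C5, G4, D4.
Carrying that down a 4th forward: A3 → E3.

E3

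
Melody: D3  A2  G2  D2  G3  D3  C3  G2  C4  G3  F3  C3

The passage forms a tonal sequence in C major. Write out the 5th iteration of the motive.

Unit = 4 notes; the statements start on D3, G3, C4, moving up a 4th each time.
Extending up a 4th: F4 → B4.
So cell 5 is B4 F4 E4 B3.

B4 F4 E4 B3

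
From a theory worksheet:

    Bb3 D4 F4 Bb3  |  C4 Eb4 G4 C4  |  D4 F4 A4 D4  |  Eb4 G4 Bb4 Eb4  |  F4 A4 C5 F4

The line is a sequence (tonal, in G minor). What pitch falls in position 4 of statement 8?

With 4-note cells, note 4 of each statement runs Bb3, C4, D4, Eb4, F4.
Carrying that up a 2nd forward: G4 → A4 → Bb4.

Bb4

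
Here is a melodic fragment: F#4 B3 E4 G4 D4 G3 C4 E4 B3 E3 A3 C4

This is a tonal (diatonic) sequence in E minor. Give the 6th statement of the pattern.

C3 F#2 B2 D3

The 4-note cells begin on F#4, D4, B3 — each down a 3rd from the last.
Extending down a 3rd: G3 → E3 → C3.
From C3 the diatonic shape gives C3 F#2 B2 D3.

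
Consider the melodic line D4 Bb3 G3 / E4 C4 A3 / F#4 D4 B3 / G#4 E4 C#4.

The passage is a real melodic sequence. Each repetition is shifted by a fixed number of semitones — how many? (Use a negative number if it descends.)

Taking 3-note groups, the heads are D4, E4, F#4, G#4: the pattern moves up a 2nd.
Counting half-steps from D4 to E4: 2.

2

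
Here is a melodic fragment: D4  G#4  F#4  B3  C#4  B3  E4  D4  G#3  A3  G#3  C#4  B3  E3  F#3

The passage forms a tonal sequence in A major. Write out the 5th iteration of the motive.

C#3 F#3 E3 A2 B2

Unit = 5 notes; the statements start on D4, B3, G#3, moving down a 3rd each time.
Carrying on: E3 → C#3.
Statement 5 starts on C#3 and keeps the same diatonic contour: C#3 F#3 E3 A2 B2.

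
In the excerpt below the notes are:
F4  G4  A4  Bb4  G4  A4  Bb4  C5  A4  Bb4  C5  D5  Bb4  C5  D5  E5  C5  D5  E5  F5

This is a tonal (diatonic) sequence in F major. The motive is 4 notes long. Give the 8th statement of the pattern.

F5 G5 A5 Bb5

Unit = 4 notes; the statements start on F4, G4, A4, Bb4, C5, moving up a 2nd each time.
Carrying on: D5 → E5 → F5.
Statement 8 starts on F5 and keeps the same diatonic contour: F5 G5 A5 Bb5.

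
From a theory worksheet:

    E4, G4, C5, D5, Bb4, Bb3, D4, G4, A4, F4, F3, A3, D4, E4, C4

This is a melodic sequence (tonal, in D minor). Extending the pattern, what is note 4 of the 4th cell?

The unit is 5 notes. Position-4 pitches of the 3 shown cells: D5, A4, E4.
One more down a 4th gives Bb3.

Bb3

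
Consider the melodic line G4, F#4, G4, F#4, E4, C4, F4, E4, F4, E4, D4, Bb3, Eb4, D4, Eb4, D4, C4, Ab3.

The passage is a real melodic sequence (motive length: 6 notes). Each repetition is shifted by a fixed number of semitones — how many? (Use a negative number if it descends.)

-2

Unit = 6 notes; the statements start on G4, F4, Eb4, moving down a 2nd each time.
G4→F4 is 65 − 67 = -2 semitones.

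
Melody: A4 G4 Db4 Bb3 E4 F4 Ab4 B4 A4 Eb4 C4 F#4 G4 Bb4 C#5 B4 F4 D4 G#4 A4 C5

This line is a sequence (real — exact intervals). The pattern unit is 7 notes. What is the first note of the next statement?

Taking 7-note groups, the heads are A4, B4, C#5: the pattern moves up a 2nd.
The next head, up a 2nd from C#5, is D#5.

D#5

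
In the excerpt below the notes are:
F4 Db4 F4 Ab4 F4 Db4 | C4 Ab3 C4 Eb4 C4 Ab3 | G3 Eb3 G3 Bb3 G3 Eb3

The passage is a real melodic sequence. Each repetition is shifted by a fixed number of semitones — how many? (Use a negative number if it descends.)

Taking 6-note groups, the heads are F4, C4, G3: the pattern moves down a 4th.
F4→C4 is 60 − 65 = -5 semitones.

-5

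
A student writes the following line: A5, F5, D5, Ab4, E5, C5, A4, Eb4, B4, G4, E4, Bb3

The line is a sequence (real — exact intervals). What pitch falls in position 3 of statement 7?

G#2

The unit is 4 notes. Position-3 pitches of the 3 shown cells: D5, A4, E4.
Carrying that down a 4th forward: B3 → F#3 → C#3 → G#2.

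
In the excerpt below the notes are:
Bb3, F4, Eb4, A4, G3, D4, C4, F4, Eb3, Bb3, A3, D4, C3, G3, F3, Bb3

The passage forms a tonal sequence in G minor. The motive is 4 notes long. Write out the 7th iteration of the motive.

D2 A2 G2 C3

With a 4-note motive the entries are Bb3, G3, Eb3, C3, each down a 3rd from the previous.
Continuing the starts: A2 → F2 → D2.
So cell 7 is D2 A2 G2 C3.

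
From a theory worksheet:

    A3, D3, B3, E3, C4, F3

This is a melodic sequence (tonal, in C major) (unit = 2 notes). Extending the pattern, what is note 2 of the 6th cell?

B3

Grouping in 2s, the 2nd note of each cell is D3, E3, F3.
Carrying that up a 2nd forward: G3 → A3 → B3.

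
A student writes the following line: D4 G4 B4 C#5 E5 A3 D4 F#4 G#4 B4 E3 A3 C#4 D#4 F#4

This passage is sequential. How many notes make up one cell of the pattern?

There are 15 notes; a 5-note unit gives 3 cells:
D4 G4 B4 C#5 E5 | A3 D4 F#4 G#4 B4 | E3 A3 C#4 D#4 F#4
Every group is a transposition down a 4th of the one before; no shorter unit works.

5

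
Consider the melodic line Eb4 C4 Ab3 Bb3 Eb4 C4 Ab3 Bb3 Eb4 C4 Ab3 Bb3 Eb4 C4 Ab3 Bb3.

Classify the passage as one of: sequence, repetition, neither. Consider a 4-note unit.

Each 4-note cell is identical (Eb4 C4 Ab3 Bb3), restated at the same pitch.

repetition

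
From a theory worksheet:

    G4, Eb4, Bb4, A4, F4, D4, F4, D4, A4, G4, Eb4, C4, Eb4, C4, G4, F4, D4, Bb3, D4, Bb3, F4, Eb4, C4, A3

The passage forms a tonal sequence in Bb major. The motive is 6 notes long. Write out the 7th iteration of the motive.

Taking 6-note groups, the heads are G4, F4, Eb4, D4: the pattern moves down a 2nd.
Continuing the starts: C4 → Bb3 → A3.
Statement 7 starts on A3 and keeps the same diatonic contour: A3 F3 C4 Bb3 G3 Eb3.

A3 F3 C4 Bb3 G3 Eb3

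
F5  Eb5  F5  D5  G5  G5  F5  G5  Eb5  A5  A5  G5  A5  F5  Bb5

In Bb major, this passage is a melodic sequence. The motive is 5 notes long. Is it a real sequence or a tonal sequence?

Every note is diatonic to Bb major.
Cell 1 has -3 semitones from note 3 to 4, but cell 2 has -4 — the interval quality changes while the contour stays the same, which is the hallmark of a tonal sequence.

tonal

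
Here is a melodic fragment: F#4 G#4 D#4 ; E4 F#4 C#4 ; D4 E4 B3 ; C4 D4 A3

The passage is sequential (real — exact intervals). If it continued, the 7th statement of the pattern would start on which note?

With a 3-note motive the entries are F#4, E4, D4, C4, each down a 2nd from the previous.
Continuing: Bb3 → Ab3 → Gb3. Statement 7 starts on Gb3.

Gb3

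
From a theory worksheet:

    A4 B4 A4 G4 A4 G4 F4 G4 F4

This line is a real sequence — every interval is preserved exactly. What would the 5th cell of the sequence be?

Db4 Eb4 Db4

Taking 3-note groups, the heads are A4, G4, F4: the pattern moves down a 2nd.
Extending down a 2nd: Eb4 → Db4.
So cell 5 is Db4 Eb4 Db4.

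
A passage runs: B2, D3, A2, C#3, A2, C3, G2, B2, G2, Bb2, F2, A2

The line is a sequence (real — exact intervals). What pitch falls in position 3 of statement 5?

Db2

Grouping in 4s, the 3rd note of each cell is A2, G2, F2.
Each moves down a 2nd. Continuing: Eb2 → Db2.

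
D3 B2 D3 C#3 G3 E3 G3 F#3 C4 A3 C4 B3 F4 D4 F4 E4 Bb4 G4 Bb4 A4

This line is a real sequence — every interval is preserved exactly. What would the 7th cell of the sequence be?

Taking 4-note groups, the heads are D3, G3, C4, F4, Bb4: the pattern moves up a 4th.
Extending up a 4th: Eb5 → Ab5.
From Ab5 the exact shape gives Ab5 F5 Ab5 G5.

Ab5 F5 Ab5 G5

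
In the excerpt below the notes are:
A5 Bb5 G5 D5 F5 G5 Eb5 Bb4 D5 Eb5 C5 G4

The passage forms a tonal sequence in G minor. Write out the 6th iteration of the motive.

Eb4 F4 D4 A3

Taking 4-note groups, the heads are A5, F5, D5: the pattern moves down a 3rd.
Carrying on: Bb4 → G4 → Eb4.
So cell 6 is Eb4 F4 D4 A3.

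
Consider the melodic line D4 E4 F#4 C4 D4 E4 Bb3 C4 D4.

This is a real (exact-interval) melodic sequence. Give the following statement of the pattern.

Taking 3-note groups, the heads are D4, C4, Bb3: the pattern moves down a 2nd.
So cell 4 is Ab3 Bb3 C4.

Ab3 Bb3 C4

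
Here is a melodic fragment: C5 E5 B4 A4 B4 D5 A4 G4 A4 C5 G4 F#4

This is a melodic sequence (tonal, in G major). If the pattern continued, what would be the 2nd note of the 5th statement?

A4

With 4-note cells, note 2 of each statement runs E5, D5, C5.
Each moves down a 2nd. Continuing: B4 → A4.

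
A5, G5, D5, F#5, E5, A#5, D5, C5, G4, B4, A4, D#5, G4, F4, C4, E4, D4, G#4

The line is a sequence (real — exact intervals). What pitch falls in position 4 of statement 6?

G2

Grouping in 6s, the 4th note of each cell is F#5, B4, E4.
Each moves down a 5th. Continuing: A3 → D3 → G2.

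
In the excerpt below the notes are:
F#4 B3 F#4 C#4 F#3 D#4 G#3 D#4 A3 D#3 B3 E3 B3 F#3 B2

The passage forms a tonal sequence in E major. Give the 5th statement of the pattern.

Unit = 5 notes; the statements start on F#4, D#4, B3, moving down a 3rd each time.
Extending down a 3rd: G#3 → E3.
So cell 5 is E3 A2 E3 B2 E2.

E3 A2 E3 B2 E2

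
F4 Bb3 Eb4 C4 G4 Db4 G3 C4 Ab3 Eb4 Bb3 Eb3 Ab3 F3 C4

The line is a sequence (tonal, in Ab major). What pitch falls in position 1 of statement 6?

C3

The unit is 5 notes. Position-1 pitches of the 3 shown cells: F4, Db4, Bb3.
Each moves down a 3rd. Continuing: G3 → Eb3 → C3.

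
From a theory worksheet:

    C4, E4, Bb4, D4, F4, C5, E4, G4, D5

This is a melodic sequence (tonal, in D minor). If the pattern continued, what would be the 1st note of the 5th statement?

G4

The unit is 3 notes. Position-1 pitches of the 3 shown cells: C4, D4, E4.
Each moves up a 2nd. Continuing: F4 → G4.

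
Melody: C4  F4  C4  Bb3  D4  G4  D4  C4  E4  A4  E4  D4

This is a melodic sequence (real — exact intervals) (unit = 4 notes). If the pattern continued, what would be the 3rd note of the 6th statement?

A#4

Grouping in 4s, the 3rd note of each cell is C4, D4, E4.
Carrying that up a 2nd forward: F#4 → G#4 → A#4.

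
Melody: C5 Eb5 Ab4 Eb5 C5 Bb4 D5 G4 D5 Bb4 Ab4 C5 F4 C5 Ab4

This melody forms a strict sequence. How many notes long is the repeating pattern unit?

5

There are 15 notes; a 5-note unit gives 3 cells:
C5 Eb5 Ab4 Eb5 C5 | Bb4 D5 G4 D5 Bb4 | Ab4 C5 F4 C5 Ab4
Every group is a transposition down a 2nd of the one before; no shorter unit works.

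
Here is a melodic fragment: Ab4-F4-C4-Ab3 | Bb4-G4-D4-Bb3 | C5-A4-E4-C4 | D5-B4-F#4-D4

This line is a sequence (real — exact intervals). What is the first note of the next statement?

E5

The 4-note cells begin on Ab4, Bb4, C5, D5 — each up a 2nd from the last.
The next head, up a 2nd from D5, is E5.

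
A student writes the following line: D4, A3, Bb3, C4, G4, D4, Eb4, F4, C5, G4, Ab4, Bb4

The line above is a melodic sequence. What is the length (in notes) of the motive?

4

There are 12 notes; a 4-note unit gives 3 cells:
D4 A3 Bb3 C4 | G4 D4 Eb4 F4 | C5 G4 Ab4 Bb4
Every group is a transposition up a 4th of the one before; no shorter unit works.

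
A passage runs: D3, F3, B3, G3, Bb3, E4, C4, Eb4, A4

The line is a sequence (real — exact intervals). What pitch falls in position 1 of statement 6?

Eb5

The unit is 3 notes. Position-1 pitches of the 3 shown cells: D3, G3, C4.
Carrying that up a 4th forward: F4 → Bb4 → Eb5.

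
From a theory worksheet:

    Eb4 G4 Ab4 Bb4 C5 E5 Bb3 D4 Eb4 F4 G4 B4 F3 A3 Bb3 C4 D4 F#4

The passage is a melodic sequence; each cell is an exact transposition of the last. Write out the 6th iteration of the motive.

D2 F#2 G2 A2 B2 D#3

Unit = 6 notes; the statements start on Eb4, Bb3, F3, moving down a 4th each time.
Continuing the starts: C3 → G2 → D2.
So cell 6 is D2 F#2 G2 A2 B2 D#3.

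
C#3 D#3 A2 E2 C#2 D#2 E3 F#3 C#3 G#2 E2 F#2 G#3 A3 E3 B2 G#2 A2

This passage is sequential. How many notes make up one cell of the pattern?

Try groups of 6 (3 cells in 18 notes):
C#3 D#3 A2 E2 C#2 D#2 | E3 F#3 C#3 G#2 E2 F#2 | G#3 A3 E3 B2 G#2 A2
Each cell is the previous one up a 3rd — so the unit is 6 notes.

6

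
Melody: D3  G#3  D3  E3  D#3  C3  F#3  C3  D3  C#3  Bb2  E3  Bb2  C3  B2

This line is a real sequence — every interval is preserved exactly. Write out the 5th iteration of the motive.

Taking 5-note groups, the heads are D3, C3, Bb2: the pattern moves down a 2nd.
Extending down a 2nd: Ab2 → Gb2.
Statement 5 starts on Gb2 and keeps the same exact contour: Gb2 C3 Gb2 Ab2 G2.

Gb2 C3 Gb2 Ab2 G2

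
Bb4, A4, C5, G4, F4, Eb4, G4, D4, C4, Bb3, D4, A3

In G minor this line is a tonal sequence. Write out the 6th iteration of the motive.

Taking 4-note groups, the heads are Bb4, F4, C4: the pattern moves down a 4th.
Carrying on: G3 → D3 → A2.
So cell 6 is A2 G2 Bb2 F2.

A2 G2 Bb2 F2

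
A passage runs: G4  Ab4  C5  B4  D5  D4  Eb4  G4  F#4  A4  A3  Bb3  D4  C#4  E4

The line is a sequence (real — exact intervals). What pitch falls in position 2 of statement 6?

G2

With 5-note cells, note 2 of each statement runs Ab4, Eb4, Bb3.
Extending down a 4th: F3 → C3 → G2.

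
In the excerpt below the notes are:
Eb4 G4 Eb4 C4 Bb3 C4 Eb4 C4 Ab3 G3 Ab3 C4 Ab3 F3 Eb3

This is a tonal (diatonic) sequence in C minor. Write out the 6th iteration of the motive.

Unit = 5 notes; the statements start on Eb4, C4, Ab3, moving down a 3rd each time.
Extending down a 3rd: F3 → D3 → Bb2.
From Bb2 the diatonic shape gives Bb2 D3 Bb2 G2 F2.

Bb2 D3 Bb2 G2 F2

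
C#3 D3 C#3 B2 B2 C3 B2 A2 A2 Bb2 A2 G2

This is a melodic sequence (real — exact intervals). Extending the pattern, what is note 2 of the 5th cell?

Gb2

With 4-note cells, note 2 of each statement runs D3, C3, Bb2.
Each moves down a 2nd. Continuing: Ab2 → Gb2.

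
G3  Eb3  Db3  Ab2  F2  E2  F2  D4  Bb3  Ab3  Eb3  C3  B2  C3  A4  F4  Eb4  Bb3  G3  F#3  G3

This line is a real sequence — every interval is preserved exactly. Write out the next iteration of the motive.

E5 C5 Bb4 F4 D4 C#4 D4

Unit = 7 notes; the statements start on G3, D4, A4, moving up a 5th each time.
Statement 4 starts on E5 and keeps the same exact contour: E5 C5 Bb4 F4 D4 C#4 D4.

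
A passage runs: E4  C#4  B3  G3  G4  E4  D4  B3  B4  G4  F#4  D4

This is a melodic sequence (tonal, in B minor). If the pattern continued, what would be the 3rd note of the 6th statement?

With 4-note cells, note 3 of each statement runs B3, D4, F#4.
Each moves up a 3rd. Continuing: A4 → C#5 → E5.

E5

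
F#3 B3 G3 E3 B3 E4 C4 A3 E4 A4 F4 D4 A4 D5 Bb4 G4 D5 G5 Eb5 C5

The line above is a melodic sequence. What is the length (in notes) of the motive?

4

Try groups of 4 (5 cells in 20 notes):
F#3 B3 G3 E3 | B3 E4 C4 A3 | E4 A4 F4 D4 | A4 D5 Bb4 G4 | D5 G5 Eb5 C5
Each cell is the previous one up a 4th — so the unit is 4 notes.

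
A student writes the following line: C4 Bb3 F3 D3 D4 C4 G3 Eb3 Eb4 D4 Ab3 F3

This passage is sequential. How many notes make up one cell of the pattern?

Try groups of 4 (3 cells in 12 notes):
C4 Bb3 F3 D3 | D4 C4 G3 Eb3 | Eb4 D4 Ab3 F3
Every group is a transposition up a 2nd of the one before; no shorter unit works.

4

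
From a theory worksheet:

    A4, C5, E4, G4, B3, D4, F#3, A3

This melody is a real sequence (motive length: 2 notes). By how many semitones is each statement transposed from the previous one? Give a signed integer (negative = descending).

-5

With a 2-note motive the entries are A4, E4, B3, F#3, each down a 4th from the previous.
Counting half-steps from A4 to E4: -5.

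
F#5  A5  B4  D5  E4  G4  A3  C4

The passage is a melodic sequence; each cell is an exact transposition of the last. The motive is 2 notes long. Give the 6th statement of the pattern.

The 2-note cells begin on F#5, B4, E4, A3 — each down a 5th from the last.
Extending down a 5th: D3 → G2.
From G2 the exact shape gives G2 Bb2.

G2 Bb2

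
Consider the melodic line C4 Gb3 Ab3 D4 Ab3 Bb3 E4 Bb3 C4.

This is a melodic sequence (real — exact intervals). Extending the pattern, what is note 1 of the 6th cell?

A#4

Grouping in 3s, the 1st note of each cell is C4, D4, E4.
Each moves up a 2nd. Continuing: F#4 → G#4 → A#4.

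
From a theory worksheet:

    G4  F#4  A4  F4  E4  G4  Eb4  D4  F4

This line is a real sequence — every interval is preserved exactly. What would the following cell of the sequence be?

Db4 C4 Eb4

Taking 3-note groups, the heads are G4, F4, Eb4: the pattern moves down a 2nd.
From Db4 the exact shape gives Db4 C4 Eb4.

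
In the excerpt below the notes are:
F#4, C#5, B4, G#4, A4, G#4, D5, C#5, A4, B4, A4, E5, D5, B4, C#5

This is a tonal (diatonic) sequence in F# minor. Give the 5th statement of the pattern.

C#5 G#5 F#5 D5 E5

The 5-note cells begin on F#4, G#4, A4 — each up a 2nd from the last.
Extending up a 2nd: B4 → C#5.
So cell 5 is C#5 G#5 F#5 D5 E5.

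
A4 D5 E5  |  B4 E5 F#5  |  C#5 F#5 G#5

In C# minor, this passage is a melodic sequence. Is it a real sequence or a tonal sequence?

Each cell has the same semitone pattern (5, 2) — intervals are preserved exactly.
And D5 lies outside C# minor, so the sequence is real rather than tonal.

real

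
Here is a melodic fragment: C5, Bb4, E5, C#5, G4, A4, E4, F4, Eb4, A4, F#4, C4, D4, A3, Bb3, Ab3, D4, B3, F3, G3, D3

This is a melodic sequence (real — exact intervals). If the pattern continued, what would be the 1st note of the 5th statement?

With 7-note cells, note 1 of each statement runs C5, F4, Bb3.
Extending down a 5th: Eb3 → Ab2.

Ab2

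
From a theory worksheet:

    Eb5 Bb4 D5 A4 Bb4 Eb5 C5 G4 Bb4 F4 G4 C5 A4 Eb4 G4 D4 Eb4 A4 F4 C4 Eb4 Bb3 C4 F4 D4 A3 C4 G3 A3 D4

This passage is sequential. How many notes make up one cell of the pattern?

6

Try groups of 6 (5 cells in 30 notes):
Eb5 Bb4 D5 A4 Bb4 Eb5 | C5 G4 Bb4 F4 G4 C5 | A4 Eb4 G4 D4 Eb4 A4 | F4 C4 Eb4 Bb3 C4 F4 | D4 A3 C4 G3 A3 D4
Every group is a transposition down a 3rd of the one before; no shorter unit works.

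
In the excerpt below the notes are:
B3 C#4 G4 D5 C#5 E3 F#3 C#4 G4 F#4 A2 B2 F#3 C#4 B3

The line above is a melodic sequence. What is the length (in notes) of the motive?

15 notes total. Splitting into 3 groups of 5:
B3 C#4 G4 D5 C#5 | E3 F#3 C#4 G4 F#4 | A2 B2 F#3 C#4 B3
Each cell is the previous one down a 5th — so the unit is 5 notes.

5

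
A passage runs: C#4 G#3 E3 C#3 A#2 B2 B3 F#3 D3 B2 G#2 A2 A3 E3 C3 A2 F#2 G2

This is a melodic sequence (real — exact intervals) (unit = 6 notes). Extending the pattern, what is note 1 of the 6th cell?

Eb3

With 6-note cells, note 1 of each statement runs C#4, B3, A3.
Each moves down a 2nd. Continuing: G3 → F3 → Eb3.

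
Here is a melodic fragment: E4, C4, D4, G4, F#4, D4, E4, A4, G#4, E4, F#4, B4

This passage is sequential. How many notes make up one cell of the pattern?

12 notes total. Splitting into 3 groups of 4:
E4 C4 D4 G4 | F#4 D4 E4 A4 | G#4 E4 F#4 B4
Each cell is the previous one up a 2nd — so the unit is 4 notes.

4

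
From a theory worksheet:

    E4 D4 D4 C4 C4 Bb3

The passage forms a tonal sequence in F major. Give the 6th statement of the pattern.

G3 F3

With a 2-note motive the entries are E4, D4, C4, each down a 2nd from the previous.
Carrying on: Bb3 → A3 → G3.
From G3 the diatonic shape gives G3 F3.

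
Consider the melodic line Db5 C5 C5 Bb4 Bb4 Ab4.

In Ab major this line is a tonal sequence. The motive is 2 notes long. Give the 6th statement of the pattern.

With a 2-note motive the entries are Db5, C5, Bb4, each down a 2nd from the previous.
Continuing the starts: Ab4 → G4 → F4.
Statement 6 starts on F4 and keeps the same diatonic contour: F4 Eb4.

F4 Eb4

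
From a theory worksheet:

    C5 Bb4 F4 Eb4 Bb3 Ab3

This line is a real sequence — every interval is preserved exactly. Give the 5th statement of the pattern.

Unit = 2 notes; the statements start on C5, F4, Bb3, moving down a 5th each time.
Continuing the starts: Eb3 → Ab2.
From Ab2 the exact shape gives Ab2 Gb2.

Ab2 Gb2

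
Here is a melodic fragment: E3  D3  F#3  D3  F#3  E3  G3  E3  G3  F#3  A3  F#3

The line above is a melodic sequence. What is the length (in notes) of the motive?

There are 12 notes; a 4-note unit gives 3 cells:
E3 D3 F#3 D3 | F#3 E3 G3 E3 | G3 F#3 A3 F#3
That's a consistent up a 2nd shift per cell, and no other grouping gives one.

4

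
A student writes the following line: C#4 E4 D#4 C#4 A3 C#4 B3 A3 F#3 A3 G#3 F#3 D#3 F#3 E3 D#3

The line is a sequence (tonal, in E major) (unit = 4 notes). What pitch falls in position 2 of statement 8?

E2

With 4-note cells, note 2 of each statement runs E4, C#4, A3, F#3.
Carrying that down a 3rd forward: D#3 → B2 → G#2 → E2.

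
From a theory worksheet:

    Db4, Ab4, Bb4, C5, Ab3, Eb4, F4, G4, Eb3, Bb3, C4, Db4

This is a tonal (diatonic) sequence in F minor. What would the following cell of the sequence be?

Bb2 F3 G3 Ab3

The 4-note cells begin on Db4, Ab3, Eb3 — each down a 4th from the last.
So cell 4 is Bb2 F3 G3 Ab3.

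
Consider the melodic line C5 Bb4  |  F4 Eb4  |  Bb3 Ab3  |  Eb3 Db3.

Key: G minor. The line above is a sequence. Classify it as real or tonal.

real

Each cell has the same semitone pattern (-2,) — intervals are preserved exactly.
And Ab3 lies outside G minor, so the sequence is real rather than tonal.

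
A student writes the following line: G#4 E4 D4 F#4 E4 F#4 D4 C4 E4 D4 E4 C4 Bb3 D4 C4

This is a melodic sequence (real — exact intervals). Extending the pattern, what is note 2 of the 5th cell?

Grouping in 5s, the 2nd note of each cell is E4, D4, C4.
Each moves down a 2nd. Continuing: Bb3 → Ab3.

Ab3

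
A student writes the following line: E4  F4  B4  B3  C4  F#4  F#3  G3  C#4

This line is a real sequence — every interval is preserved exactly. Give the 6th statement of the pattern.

D#2 E2 A#2

The 3-note cells begin on E4, B3, F#3 — each down a 4th from the last.
Extending down a 4th: C#3 → G#2 → D#2.
From D#2 the exact shape gives D#2 E2 A#2.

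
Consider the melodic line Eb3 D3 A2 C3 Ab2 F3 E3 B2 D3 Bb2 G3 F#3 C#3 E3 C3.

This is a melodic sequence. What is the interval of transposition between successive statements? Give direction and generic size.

The 5-note cells begin on Eb3, F3, G3 — each up a 2nd from the last.
Eb3 to F3 is up a 2nd.

up a 2nd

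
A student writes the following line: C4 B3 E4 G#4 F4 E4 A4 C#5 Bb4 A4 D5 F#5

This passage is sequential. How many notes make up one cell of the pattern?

4

Try groups of 4 (3 cells in 12 notes):
C4 B3 E4 G#4 | F4 E4 A4 C#5 | Bb4 A4 D5 F#5
That's a consistent up a 4th shift per cell, and no other grouping gives one.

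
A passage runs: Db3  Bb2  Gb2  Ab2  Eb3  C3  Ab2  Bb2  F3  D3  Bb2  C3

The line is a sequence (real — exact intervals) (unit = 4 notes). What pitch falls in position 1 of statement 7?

C#4

With 4-note cells, note 1 of each statement runs Db3, Eb3, F3.
Carrying that up a 2nd forward: G3 → A3 → B3 → C#4.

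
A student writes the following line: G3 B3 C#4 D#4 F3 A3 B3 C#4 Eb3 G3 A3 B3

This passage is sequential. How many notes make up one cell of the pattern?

4

There are 12 notes; a 4-note unit gives 3 cells:
G3 B3 C#4 D#4 | F3 A3 B3 C#4 | Eb3 G3 A3 B3
Each cell is the previous one down a 2nd — so the unit is 4 notes.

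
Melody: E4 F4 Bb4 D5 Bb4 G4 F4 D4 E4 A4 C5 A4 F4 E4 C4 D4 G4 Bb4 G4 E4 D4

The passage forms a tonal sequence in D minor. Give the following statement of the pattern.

Unit = 7 notes; the statements start on E4, D4, C4, moving down a 2nd each time.
From Bb3 the diatonic shape gives Bb3 C4 F4 A4 F4 D4 C4.

Bb3 C4 F4 A4 F4 D4 C4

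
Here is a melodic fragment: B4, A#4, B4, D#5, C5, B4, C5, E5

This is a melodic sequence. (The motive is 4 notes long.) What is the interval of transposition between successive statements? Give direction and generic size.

With a 4-note motive the entries are B4, C5, each up a 2nd from the previous.
From B4 to C5: up a 2nd.

up a 2nd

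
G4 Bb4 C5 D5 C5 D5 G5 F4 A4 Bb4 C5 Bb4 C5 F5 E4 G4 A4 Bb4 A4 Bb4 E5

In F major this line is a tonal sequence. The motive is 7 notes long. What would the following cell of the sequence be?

D4 F4 G4 A4 G4 A4 D5

Taking 7-note groups, the heads are G4, F4, E4: the pattern moves down a 2nd.
So cell 4 is D4 F4 G4 A4 G4 A4 D5.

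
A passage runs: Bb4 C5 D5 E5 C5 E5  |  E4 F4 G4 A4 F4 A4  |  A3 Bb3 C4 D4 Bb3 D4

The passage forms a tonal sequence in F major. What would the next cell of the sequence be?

Unit = 6 notes; the statements start on Bb4, E4, A3, moving down a 5th each time.
From D3 the diatonic shape gives D3 E3 F3 G3 E3 G3.

D3 E3 F3 G3 E3 G3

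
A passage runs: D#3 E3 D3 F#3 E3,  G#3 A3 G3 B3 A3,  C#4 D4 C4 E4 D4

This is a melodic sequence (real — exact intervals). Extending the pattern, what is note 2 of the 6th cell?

The unit is 5 notes. Position-2 pitches of the 3 shown cells: E3, A3, D4.
Carrying that up a 4th forward: G4 → C5 → F5.

F5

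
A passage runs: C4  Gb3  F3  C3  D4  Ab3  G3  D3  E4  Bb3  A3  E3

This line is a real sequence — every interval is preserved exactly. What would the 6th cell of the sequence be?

A#4 E4 D#4 A#3

With a 4-note motive the entries are C4, D4, E4, each up a 2nd from the previous.
Carrying on: F#4 → G#4 → A#4.
From A#4 the exact shape gives A#4 E4 D#4 A#3.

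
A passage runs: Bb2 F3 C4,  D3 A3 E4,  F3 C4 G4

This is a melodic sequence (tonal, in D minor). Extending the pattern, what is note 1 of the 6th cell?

Grouping in 3s, the 1st note of each cell is Bb2, D3, F3.
Carrying that up a 3rd forward: A3 → C4 → E4.

E4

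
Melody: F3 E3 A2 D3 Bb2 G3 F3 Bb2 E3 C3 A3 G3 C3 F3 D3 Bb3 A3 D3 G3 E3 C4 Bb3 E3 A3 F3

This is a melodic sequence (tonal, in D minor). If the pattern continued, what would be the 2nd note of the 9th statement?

F4

The unit is 5 notes. Position-2 pitches of the 5 shown cells: E3, F3, G3, A3, Bb3.
Carrying that up a 2nd forward: C4 → D4 → E4 → F4.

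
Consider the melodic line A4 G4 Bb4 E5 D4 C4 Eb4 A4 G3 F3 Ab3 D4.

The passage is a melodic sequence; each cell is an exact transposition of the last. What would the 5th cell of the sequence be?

F2 Eb2 Gb2 C3

Taking 4-note groups, the heads are A4, D4, G3: the pattern moves down a 5th.
Continuing the starts: C3 → F2.
So cell 5 is F2 Eb2 Gb2 C3.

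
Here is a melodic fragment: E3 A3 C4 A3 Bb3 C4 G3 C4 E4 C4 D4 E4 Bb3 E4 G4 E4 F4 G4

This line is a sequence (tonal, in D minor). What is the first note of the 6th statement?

Taking 6-note groups, the heads are E3, G3, Bb3: the pattern moves up a 3rd.
Continuing: D4 → F4 → A4. Statement 6 starts on A4.

A4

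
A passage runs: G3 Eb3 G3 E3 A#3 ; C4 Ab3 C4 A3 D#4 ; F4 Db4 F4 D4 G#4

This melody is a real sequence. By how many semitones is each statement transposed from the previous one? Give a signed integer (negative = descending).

Taking 5-note groups, the heads are G3, C4, F4: the pattern moves up a 4th.
G3→C4 is 60 − 55 = 5 semitones.

5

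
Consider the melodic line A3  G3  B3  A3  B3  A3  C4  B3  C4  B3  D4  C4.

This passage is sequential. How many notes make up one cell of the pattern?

There are 12 notes; a 4-note unit gives 3 cells:
A3 G3 B3 A3 | B3 A3 C4 B3 | C4 B3 D4 C4
Each cell is the previous one up a 2nd — so the unit is 4 notes.

4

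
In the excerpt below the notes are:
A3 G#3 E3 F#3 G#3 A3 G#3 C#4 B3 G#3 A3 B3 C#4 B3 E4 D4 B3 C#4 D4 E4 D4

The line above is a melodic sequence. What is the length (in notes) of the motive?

Try groups of 7 (3 cells in 21 notes):
A3 G#3 E3 F#3 G#3 A3 G#3 | C#4 B3 G#3 A3 B3 C#4 B3 | E4 D4 B3 C#4 D4 E4 D4
Each cell is the previous one up a 3rd — so the unit is 7 notes.

7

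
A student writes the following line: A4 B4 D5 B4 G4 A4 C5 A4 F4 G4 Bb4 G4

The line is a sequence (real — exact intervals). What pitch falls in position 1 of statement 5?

The unit is 4 notes. Position-1 pitches of the 3 shown cells: A4, G4, F4.
Each moves down a 2nd. Continuing: Eb4 → Db4.

Db4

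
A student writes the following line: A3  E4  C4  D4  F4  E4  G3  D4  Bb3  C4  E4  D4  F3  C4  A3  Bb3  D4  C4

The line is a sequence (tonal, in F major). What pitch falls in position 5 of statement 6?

The unit is 6 notes. Position-5 pitches of the 3 shown cells: F4, E4, D4.
Each moves down a 2nd. Continuing: C4 → Bb3 → A3.

A3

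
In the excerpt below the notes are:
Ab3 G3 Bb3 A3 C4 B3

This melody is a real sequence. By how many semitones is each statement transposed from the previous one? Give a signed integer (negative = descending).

2

Unit = 2 notes; the statements start on Ab3, Bb3, C4, moving up a 2nd each time.
Counting half-steps from Ab3 to Bb3: 2.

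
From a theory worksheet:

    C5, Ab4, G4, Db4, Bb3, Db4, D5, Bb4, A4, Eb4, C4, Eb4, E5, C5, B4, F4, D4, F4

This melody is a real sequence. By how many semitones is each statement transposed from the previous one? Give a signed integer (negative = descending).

2

Unit = 6 notes; the statements start on C5, D5, E5, moving up a 2nd each time.
Counting half-steps from C5 to D5: 2.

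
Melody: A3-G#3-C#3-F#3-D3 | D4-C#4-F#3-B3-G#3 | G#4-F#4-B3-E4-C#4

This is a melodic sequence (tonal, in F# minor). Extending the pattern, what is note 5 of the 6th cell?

Grouping in 5s, the 5th note of each cell is D3, G#3, C#4.
Extending up a 4th: F#4 → B4 → E5.

E5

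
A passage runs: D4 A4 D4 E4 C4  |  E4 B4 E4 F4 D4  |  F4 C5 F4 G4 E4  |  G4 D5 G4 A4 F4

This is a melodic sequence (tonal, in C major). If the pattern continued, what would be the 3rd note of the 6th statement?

Grouping in 5s, the 3rd note of each cell is D4, E4, F4, G4.
Each moves up a 2nd. Continuing: A4 → B4.

B4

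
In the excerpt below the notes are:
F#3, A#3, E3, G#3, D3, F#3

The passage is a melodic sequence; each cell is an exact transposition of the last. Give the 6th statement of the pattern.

Ab2 C3

Taking 2-note groups, the heads are F#3, E3, D3: the pattern moves down a 2nd.
Extending down a 2nd: C3 → Bb2 → Ab2.
From Ab2 the exact shape gives Ab2 C3.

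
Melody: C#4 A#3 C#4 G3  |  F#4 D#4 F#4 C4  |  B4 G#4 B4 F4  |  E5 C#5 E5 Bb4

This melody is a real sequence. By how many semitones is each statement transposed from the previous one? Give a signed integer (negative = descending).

5

Taking 4-note groups, the heads are C#4, F#4, B4, E5: the pattern moves up a 4th.
C#4→F#4 is 66 − 61 = 5 semitones.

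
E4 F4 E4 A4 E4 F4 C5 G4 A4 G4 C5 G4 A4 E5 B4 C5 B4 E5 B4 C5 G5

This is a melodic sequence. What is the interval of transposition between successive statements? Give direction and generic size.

up a 3rd

The 7-note cells begin on E4, G4, B4 — each up a 3rd from the last.
E4 to G4 is up a 3rd.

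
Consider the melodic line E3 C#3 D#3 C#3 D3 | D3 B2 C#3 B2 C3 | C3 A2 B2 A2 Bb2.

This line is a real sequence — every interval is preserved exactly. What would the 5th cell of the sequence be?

Taking 5-note groups, the heads are E3, D3, C3: the pattern moves down a 2nd.
Extending down a 2nd: Bb2 → Ab2.
So cell 5 is Ab2 F2 G2 F2 Gb2.

Ab2 F2 G2 F2 Gb2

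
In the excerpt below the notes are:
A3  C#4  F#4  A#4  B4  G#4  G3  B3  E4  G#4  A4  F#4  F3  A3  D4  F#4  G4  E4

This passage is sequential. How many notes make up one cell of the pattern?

There are 18 notes; a 6-note unit gives 3 cells:
A3 C#4 F#4 A#4 B4 G#4 | G3 B3 E4 G#4 A4 F#4 | F3 A3 D4 F#4 G4 E4
That's a consistent down a 2nd shift per cell, and no other grouping gives one.

6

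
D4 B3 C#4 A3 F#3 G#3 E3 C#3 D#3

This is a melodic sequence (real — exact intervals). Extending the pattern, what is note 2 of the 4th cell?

G#2

With 3-note cells, note 2 of each statement runs B3, F#3, C#3.
One more down a 4th gives G#2.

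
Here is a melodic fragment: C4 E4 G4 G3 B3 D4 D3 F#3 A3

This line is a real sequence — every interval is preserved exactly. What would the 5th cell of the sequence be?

Taking 3-note groups, the heads are C4, G3, D3: the pattern moves down a 4th.
Continuing the starts: A2 → E2.
So cell 5 is E2 G#2 B2.

E2 G#2 B2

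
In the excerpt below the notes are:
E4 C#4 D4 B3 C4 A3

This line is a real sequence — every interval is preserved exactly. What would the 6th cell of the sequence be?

The 2-note cells begin on E4, D4, C4 — each down a 2nd from the last.
Carrying on: Bb3 → Ab3 → Gb3.
Statement 6 starts on Gb3 and keeps the same exact contour: Gb3 Eb3.

Gb3 Eb3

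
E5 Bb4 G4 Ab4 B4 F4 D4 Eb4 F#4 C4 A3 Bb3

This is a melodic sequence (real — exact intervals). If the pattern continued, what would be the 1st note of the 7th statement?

Grouping in 4s, the 1st note of each cell is E5, B4, F#4.
Carrying that down a 4th forward: C#4 → G#3 → D#3 → A#2.

A#2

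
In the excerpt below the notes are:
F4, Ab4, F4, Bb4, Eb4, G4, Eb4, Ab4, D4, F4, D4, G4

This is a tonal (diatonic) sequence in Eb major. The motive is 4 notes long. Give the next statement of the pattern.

C4 Eb4 C4 F4

With a 4-note motive the entries are F4, Eb4, D4, each down a 2nd from the previous.
Statement 4 starts on C4 and keeps the same diatonic contour: C4 Eb4 C4 F4.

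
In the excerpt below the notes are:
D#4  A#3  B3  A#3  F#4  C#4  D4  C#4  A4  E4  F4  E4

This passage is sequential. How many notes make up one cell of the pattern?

Try groups of 4 (3 cells in 12 notes):
D#4 A#3 B3 A#3 | F#4 C#4 D4 C#4 | A4 E4 F4 E4
Every group is a transposition up a 3rd of the one before; no shorter unit works.

4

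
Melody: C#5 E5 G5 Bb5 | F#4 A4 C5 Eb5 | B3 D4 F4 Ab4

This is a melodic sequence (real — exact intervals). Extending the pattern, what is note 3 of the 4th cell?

With 4-note cells, note 3 of each statement runs G5, C5, F4.
From F4, down a 5th gives Bb3.

Bb3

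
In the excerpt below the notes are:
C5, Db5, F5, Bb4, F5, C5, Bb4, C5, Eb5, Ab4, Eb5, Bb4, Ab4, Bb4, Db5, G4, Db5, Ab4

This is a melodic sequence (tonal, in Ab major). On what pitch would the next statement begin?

The 6-note cells begin on C5, Bb4, Ab4 — each down a 2nd from the last.
The next head, down a 2nd from Ab4, is G4.

G4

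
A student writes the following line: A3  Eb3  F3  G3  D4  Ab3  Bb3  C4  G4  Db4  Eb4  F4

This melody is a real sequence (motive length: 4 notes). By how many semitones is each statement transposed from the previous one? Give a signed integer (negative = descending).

The 4-note cells begin on A3, D4, G4 — each up a 4th from the last.
A3→D4 is 62 − 57 = 5 semitones.

5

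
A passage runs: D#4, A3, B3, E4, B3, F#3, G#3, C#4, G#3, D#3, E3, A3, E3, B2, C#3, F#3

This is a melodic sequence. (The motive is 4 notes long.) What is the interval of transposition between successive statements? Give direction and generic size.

Taking 4-note groups, the heads are D#4, B3, G#3, E3: the pattern moves down a 3rd.
D#4 to B3 is down a 3rd.

down a 3rd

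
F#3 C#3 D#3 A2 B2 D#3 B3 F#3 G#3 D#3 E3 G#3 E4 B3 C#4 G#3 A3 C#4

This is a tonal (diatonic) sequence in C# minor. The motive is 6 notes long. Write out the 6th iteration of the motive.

Taking 6-note groups, the heads are F#3, B3, E4: the pattern moves up a 4th.
Continuing the starts: A4 → D#5 → G#5.
So cell 6 is G#5 D#5 E5 B4 C#5 E5.

G#5 D#5 E5 B4 C#5 E5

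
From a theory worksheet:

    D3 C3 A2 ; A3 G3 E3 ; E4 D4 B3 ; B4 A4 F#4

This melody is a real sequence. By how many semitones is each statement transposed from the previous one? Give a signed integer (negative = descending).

7

The 3-note cells begin on D3, A3, E4, B4 — each up a 5th from the last.
D3 to A3 spans +7 semitones.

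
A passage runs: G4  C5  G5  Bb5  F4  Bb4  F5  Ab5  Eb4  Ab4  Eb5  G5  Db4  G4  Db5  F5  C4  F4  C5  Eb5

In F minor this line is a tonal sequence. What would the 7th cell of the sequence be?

Ab3 Db4 Ab4 C5

The 4-note cells begin on G4, F4, Eb4, Db4, C4 — each down a 2nd from the last.
Continuing the starts: Bb3 → Ab3.
From Ab3 the diatonic shape gives Ab3 Db4 Ab4 C5.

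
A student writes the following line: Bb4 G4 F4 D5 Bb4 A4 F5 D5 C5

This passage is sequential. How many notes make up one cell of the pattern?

3

There are 9 notes; a 3-note unit gives 3 cells:
Bb4 G4 F4 | D5 Bb4 A4 | F5 D5 C5
Every group is a transposition up a 3rd of the one before; no shorter unit works.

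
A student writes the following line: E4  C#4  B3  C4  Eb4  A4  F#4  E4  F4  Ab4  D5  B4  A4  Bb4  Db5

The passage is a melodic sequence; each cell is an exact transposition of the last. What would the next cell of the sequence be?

The 5-note cells begin on E4, A4, D5 — each up a 4th from the last.
Statement 4 starts on G5 and keeps the same exact contour: G5 E5 D5 Eb5 Gb5.

G5 E5 D5 Eb5 Gb5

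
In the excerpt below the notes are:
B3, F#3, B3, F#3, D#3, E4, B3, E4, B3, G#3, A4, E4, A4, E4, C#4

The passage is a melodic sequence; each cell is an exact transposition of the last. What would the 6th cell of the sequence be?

C6 G5 C6 G5 E5

Unit = 5 notes; the statements start on B3, E4, A4, moving up a 4th each time.
Carrying on: D5 → G5 → C6.
Statement 6 starts on C6 and keeps the same exact contour: C6 G5 C6 G5 E5.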